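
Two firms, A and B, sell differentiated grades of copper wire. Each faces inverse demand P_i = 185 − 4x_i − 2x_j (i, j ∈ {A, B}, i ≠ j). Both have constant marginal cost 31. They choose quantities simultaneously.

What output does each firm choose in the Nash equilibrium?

Firm A's profit: π = x_A(185 − 4x_A − 2x_B) − 31x_A.
∂π/∂x_A = 154 − 8x_A − 2x_B = 0 ⇒ x_A = 19.25 − 0.25x_B.
The game is symmetric, so in equilibrium x_B = x_A: the reaction function gives 1.25x_A = 19.25, hence x_A = 15.4.

15.4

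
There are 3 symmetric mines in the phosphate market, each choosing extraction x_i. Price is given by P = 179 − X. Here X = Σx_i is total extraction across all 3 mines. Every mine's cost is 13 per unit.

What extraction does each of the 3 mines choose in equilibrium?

A representative mine's profit is π_i = x_i(179 − X) − 13x_i, with X = x_i + Σ_{j≠i} x_j.
First-order condition: 166 − 2x_i − Σ_{j≠i} x_j = 0.
Imposing symmetry (x_j = x for all j) turns Σ_{j≠i} x_j into 2x, so 166 = 4x and x = 41.5.

41.5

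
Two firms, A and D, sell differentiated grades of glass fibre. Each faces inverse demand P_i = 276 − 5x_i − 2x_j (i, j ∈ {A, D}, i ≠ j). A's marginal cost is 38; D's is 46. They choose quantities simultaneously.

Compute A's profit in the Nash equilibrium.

Firm A's profit: π = x_A(276 − 5x_A − 2x_D) − 38x_A.
∂π/∂x_A = 238 − 10x_A − 2x_D = 0 ⇒ x_A = 23.8 − 0.2x_D.
Similarly x_D = 23 − 0.2x_A.
Substituting the second reaction function into the first: x_A = 23.8 − 0.2(23 − 0.2x_A), which gives 0.96x_A = 19.2 ⇒ x_A = 20.
Then x_D = 23 − 0.2·20 = 19.
P_A = 276 − 5·20 − 2·19 = 138.
Profit = (138 − 38)·20 = 2000.

2000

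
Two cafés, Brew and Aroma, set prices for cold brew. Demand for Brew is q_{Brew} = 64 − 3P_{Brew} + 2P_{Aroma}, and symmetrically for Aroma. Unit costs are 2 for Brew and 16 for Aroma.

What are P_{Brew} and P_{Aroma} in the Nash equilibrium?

20.125, 25.375

Brew's profit: π = (P_{Brew} − 2)(64 − 3P_{Brew} + 2P_{Aroma}).
∂π/∂P_{Brew} = 70 − 6P_{Brew} + 2P_{Aroma} = 0 ⇒ P_{Brew} = 35/3 + (1/3)P_{Aroma}.
Similarly P_{Aroma} = 56/3 + (1/3)P_{Brew}.
Plugging P_{Aroma} into Brew's best response: P_{Brew} = 35/3 + (1/3)(56/3 + (1/3)P_{Brew}) ⇒ (8/9)P_{Brew} = 161/9, so P_{Brew} = 20.125.
Then P_{Aroma} = 56/3 + (1/3)·20.125 = 25.375.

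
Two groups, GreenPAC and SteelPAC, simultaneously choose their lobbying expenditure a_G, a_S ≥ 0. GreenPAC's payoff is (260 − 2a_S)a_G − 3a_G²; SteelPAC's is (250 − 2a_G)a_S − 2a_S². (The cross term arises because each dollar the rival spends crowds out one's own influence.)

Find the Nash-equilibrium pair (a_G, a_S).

Expanding GreenPAC's payoff: 260a_G − 2a_Sa_G − 3a_G².
∂π/∂a_G = 260 − 2a_S − 6a_G = 0, so a_G = 130/3 − (1/3)a_S.
Likewise for SteelPAC: a_S = 62.5 − 0.5a_G.
Plugging a_S into GreenPAC's best response: a_G = 130/3 − (1/3)(62.5 − 0.5a_G) ⇒ (5/6)a_G = 22.5, so a_G = 27.
Then a_S = 62.5 − 0.5·27 = 49.

27, 49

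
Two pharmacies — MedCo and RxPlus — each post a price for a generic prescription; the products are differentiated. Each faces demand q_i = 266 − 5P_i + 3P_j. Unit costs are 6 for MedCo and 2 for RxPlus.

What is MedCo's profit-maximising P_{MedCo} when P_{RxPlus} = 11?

MedCo's profit: π = (P_{MedCo} − 6)(266 − 5P_{MedCo} + 3P_{RxPlus}).
∂π/∂P_{MedCo} = 296 − 10P_{MedCo} + 3P_{RxPlus} = 0 ⇒ P_{MedCo} = 29.6 + 0.3P_{RxPlus}.
At P_{RxPlus} = 11: P_{MedCo} = 29.6 + 0.3·11 = 32.9.

32.9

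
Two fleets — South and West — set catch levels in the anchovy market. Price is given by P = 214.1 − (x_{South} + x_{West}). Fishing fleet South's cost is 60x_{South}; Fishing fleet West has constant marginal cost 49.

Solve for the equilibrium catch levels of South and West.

Fishing fleet South's profit: π = x_{South}(214.1 − (x_{South} + x_{West})) − 60x_{South}.
∂π/∂x_{South} = 154.1 − 2x_{South} − x_{West} = 0, so x_{South} = 77.05 − 0.5x_{West}.
By the same steps for West: x_{West} = 82.55 − 0.5x_{South}.
Substituting the second reaction function into the first: x_{South} = 77.05 − 0.5(82.55 − 0.5x_{South}), which gives 0.75x_{South} = 35.775 ⇒ x_{South} = 47.7.
Then x_{West} = 82.55 − 0.5·47.7 = 58.7.

47.7, 58.7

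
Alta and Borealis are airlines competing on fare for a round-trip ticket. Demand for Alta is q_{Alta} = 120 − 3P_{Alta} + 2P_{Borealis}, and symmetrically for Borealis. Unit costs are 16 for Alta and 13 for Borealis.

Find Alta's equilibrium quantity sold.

76.3125

Alta's profit: π = (P_{Alta} − 16)(120 − 3P_{Alta} + 2P_{Borealis}).
∂π/∂P_{Alta} = 168 − 6P_{Alta} + 2P_{Borealis} = 0 ⇒ P_{Alta} = 28 + (1/3)P_{Borealis}.
Similarly P_{Borealis} = 26.5 + (1/3)P_{Alta}.
Solving the two reaction functions simultaneously: (1 − (1/3)(1/3))P_{Alta} = 28 + (1/3)·26.5, so (8/9)P_{Alta} = 221/6 and P_{Alta} = 41.4375.
Then P_{Borealis} = 26.5 + (1/3)·41.4375 = 40.3125.
q_{Alta} = 120 − 3·41.4375 + 2·40.3125 = 76.3125.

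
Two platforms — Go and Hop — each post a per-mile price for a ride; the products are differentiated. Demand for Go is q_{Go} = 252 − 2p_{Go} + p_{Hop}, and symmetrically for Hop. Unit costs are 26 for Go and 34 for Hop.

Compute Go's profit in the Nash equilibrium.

11673.92

Go's profit: π = (p_{Go} − 26)(252 − 2p_{Go} + p_{Hop}).
∂π/∂p_{Go} = 304 − 4p_{Go} + p_{Hop} = 0 ⇒ p_{Go} = 76 + 0.25p_{Hop}.
Similarly p_{Hop} = 80 + 0.25p_{Go}.
Solving the two reaction functions simultaneously: (1 − (0.25)(0.25))p_{Go} = 76 + 0.25·80, so 0.9375p_{Go} = 96 and p_{Go} = 102.4.
Then p_{Hop} = 80 + 0.25·102.4 = 105.6.
q_{Go} = 252 − 2·102.4 + 105.6 = 152.8.
Profit = (102.4 − 26)·152.8 = 11673.92.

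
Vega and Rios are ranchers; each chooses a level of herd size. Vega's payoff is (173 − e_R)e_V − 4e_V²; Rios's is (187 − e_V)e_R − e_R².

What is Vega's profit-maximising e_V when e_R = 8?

Expanding Vega's payoff: 173e_V − e_Re_V − 4e_V².
∂π/∂e_V = 173 − e_R − 8e_V = 0, so e_V = 21.625 − 0.125e_R.
At e_R = 8: e_V = 21.625 − 0.125·8 = 20.625.

20.625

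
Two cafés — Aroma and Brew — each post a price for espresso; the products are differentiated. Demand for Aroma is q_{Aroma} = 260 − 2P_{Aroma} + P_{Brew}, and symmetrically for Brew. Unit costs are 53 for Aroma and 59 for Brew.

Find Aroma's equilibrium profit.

9744.08

Aroma's profit: π = (P_{Aroma} − 53)(260 − 2P_{Aroma} + P_{Brew}).
∂π/∂P_{Aroma} = 366 − 4P_{Aroma} + P_{Brew} = 0 ⇒ P_{Aroma} = 91.5 + 0.25P_{Brew}.
Similarly P_{Brew} = 94.5 + 0.25P_{Aroma}.
Substituting the second reaction function into the first: P_{Aroma} = 91.5 + 0.25(94.5 + 0.25P_{Aroma}), which gives 0.9375P_{Aroma} = 115.125 ⇒ P_{Aroma} = 122.8.
Then P_{Brew} = 94.5 + 0.25·122.8 = 125.2.
q_{Aroma} = 260 − 2·122.8 + 125.2 = 139.6.
Profit = (122.8 − 53)·139.6 = 9744.08.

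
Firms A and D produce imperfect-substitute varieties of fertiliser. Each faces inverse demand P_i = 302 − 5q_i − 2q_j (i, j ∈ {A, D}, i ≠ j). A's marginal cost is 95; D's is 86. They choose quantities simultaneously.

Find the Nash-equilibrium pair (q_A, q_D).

Firm A's profit: π = q_A(302 − 5q_A − 2q_D) − 95q_A.
∂π/∂q_A = 207 − 10q_A − 2q_D = 0 ⇒ q_A = 20.7 − 0.2q_D.
Similarly q_D = 21.6 − 0.2q_A.
Solving the two reaction functions simultaneously: (1 − (−0.2)(−0.2))q_A = 20.7 − 0.2·21.6, so 0.96q_A = 16.38 and q_A = 17.0625.
Then q_D = 21.6 − 0.2·17.0625 = 18.1875.

17.0625, 18.1875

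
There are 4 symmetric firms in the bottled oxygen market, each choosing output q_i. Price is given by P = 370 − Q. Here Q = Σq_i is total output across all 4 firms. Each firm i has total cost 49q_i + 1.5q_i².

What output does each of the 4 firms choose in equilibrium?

40.125

A representative firm's profit is π_i = q_i(370 − Q) − 49q_i − 1.5q_i², with Q = q_i + Σ_{j≠i} q_j.
First-order condition: 321 − 5q_i − Σ_{j≠i} q_j = 0.
Imposing symmetry (q_j = q for all j) turns Σ_{j≠i} q_j into 3q, so 321 = 8q and q = 40.125.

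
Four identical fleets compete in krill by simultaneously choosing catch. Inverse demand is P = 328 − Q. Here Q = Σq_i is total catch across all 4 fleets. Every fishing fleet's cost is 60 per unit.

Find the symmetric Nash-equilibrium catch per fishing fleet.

53.6

A representative fishing fleet's profit is π_i = q_i(328 − Q) − 60q_i, with Q = q_i + Σ_{j≠i} q_j.
First-order condition: 268 − 2q_i − Σ_{j≠i} q_j = 0.
In a symmetric equilibrium every fishing fleet chooses the same q, so Σ_{j≠i} q_j = 3q. The condition becomes 268 − 5q = 0, giving q = 268/5 = 53.6.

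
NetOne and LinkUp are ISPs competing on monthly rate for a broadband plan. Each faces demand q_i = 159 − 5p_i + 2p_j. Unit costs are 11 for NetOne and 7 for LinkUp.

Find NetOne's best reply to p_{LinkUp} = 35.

28.4

NetOne's profit: π = (p_{NetOne} − 11)(159 − 5p_{NetOne} + 2p_{LinkUp}).
∂π/∂p_{NetOne} = 214 − 10p_{NetOne} + 2p_{LinkUp} = 0 ⇒ p_{NetOne} = 21.4 + 0.2p_{LinkUp}.
At p_{LinkUp} = 35: p_{NetOne} = 21.4 + 0.2·35 = 28.4.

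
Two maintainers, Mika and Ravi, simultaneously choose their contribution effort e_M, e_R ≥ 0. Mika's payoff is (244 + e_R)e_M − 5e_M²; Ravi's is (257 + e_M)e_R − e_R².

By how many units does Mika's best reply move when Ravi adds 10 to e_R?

Expanding Mika's payoff: 244e_M + e_Re_M − 5e_M².
∂π/∂e_M = 244 + e_R − 10e_M = 0, so e_M = 24.4 + 0.1e_R.
The reaction-function slope is 0.1, so a 10-unit rise in e_R moves e_M by 0.1 × 10 = 1. Mika's best response rises — the actions are strategic complements.

1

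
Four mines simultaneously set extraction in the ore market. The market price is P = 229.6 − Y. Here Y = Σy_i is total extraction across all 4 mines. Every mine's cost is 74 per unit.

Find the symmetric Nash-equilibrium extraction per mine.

31.12

A representative mine's profit is π_i = y_i(229.6 − Y) − 74y_i, with Y = y_i + Σ_{j≠i} y_j.
First-order condition: 155.6 − 2y_i − Σ_{j≠i} y_j = 0.
In a symmetric equilibrium every mine chooses the same y, so Σ_{j≠i} y_j = 3y. The condition becomes 155.6 − 5y = 0, giving y = 155.6/5 = 31.12.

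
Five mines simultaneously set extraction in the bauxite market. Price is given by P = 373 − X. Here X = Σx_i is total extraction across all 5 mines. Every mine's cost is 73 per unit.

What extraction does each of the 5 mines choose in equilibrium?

A representative mine's profit is π_i = x_i(373 − X) − 73x_i, with X = x_i + Σ_{j≠i} x_j.
First-order condition: 300 − 2x_i − Σ_{j≠i} x_j = 0.
Imposing symmetry (x_j = x for all j) turns Σ_{j≠i} x_j into 4x, so 300 = 6x and x = 50.

50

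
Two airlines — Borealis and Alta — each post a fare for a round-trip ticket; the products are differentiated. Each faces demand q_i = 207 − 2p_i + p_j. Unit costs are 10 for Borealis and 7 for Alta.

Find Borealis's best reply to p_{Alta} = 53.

70

Borealis's profit: π = (p_{Borealis} − 10)(207 − 2p_{Borealis} + p_{Alta}).
∂π/∂p_{Borealis} = 227 − 4p_{Borealis} + p_{Alta} = 0 ⇒ p_{Borealis} = 56.75 + 0.25p_{Alta}.
At p_{Alta} = 53: p_{Borealis} = 56.75 + 0.25·53 = 70.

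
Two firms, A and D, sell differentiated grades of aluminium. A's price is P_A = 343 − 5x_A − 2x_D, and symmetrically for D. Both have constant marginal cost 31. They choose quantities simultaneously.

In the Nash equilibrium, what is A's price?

161

Firm A's profit: π = x_A(343 − 5x_A − 2x_D) − 31x_A.
∂π/∂x_A = 312 − 10x_A − 2x_D = 0 ⇒ x_A = 31.2 − 0.2x_D.
The game is symmetric, so in equilibrium x_D = x_A: the reaction function gives 1.2x_A = 31.2, hence x_A = 26.
P_A = 343 − 5·26 − 2·26 = 161.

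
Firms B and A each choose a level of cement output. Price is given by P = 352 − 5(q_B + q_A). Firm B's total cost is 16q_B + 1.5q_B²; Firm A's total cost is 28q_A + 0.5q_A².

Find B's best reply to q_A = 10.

22

Firm B's profit: π = q_B(352 − 5(q_B + q_A)) − 16q_B − 1.5q_B².
∂π/∂q_B = 336 − 13q_B − 5q_A = 0, so q_B = 336/13 − (5/13)q_A.
At q_A = 10: q_B = 336/13 − (5/13)·10 = 22.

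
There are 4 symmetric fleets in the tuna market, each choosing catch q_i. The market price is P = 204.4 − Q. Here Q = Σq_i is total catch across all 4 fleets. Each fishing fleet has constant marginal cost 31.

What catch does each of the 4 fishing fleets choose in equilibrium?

A representative fishing fleet's profit is π_i = q_i(204.4 − Q) − 31q_i, with Q = q_i + Σ_{j≠i} q_j.
First-order condition: 173.4 − 2q_i − Σ_{j≠i} q_j = 0.
Imposing symmetry (q_j = q for all j) turns Σ_{j≠i} q_j into 3q, so 173.4 = 5q and q = 34.68.

34.68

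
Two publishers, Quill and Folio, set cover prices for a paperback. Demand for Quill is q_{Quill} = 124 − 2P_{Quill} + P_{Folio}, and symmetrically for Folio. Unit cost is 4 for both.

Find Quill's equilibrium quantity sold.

Quill's profit: π = (P_{Quill} − 4)(124 − 2P_{Quill} + P_{Folio}).
∂π/∂P_{Quill} = 132 − 4P_{Quill} + P_{Folio} = 0 ⇒ P_{Quill} = 33 + 0.25P_{Folio}.
Setting P_{Quill} = P_{Folio} in the reaction function: P_{Quill} = 33 + 0.25P_{Quill}, so P_{Quill} = 33 / 0.75 = 44.
q_{Quill} = 124 − 2·44 + 44 = 80.

80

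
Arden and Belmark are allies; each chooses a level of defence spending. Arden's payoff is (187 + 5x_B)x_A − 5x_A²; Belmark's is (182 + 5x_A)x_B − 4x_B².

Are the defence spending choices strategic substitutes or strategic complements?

strategic complements

Expanding Arden's payoff: 187x_A + 5x_Bx_A − 5x_A².
∂π/∂x_A = 187 + 5x_B − 10x_A = 0, so x_A = 18.7 + 0.5x_B.
The best-response slope dx_A/dx_B = 0.5 > 0: the reaction function is upward-sloping, so the choices are strategic complements.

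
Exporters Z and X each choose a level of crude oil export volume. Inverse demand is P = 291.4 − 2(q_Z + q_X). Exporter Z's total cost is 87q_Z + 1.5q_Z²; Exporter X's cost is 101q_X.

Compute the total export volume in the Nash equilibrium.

56.7

Exporter Z's profit: π = q_Z(291.4 − 2(q_Z + q_X)) − 87q_Z − 1.5q_Z².
∂π/∂q_Z = 204.4 − 7q_Z − 2q_X = 0, so q_Z = 29.2 − (2/7)q_X.
For X: ∂π/∂q_X = 190.4 − 4q_X − 2q_Z = 0 ⇒ q_X = 47.6 − 0.5q_Z.
Substituting the second reaction function into the first: q_Z = 29.2 − (2/7)(47.6 − 0.5q_Z), which gives (6/7)q_Z = 15.6 ⇒ q_Z = 18.2.
Then q_X = 47.6 − 0.5·18.2 = 38.5.
Total export volume: 18.2 + 38.5 = 56.7.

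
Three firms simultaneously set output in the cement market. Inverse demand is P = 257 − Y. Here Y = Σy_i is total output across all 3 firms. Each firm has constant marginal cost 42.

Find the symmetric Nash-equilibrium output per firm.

53.75

A representative firm's profit is π_i = y_i(257 − Y) − 42y_i, with Y = y_i + Σ_{j≠i} y_j.
First-order condition: 215 − 2y_i − Σ_{j≠i} y_j = 0.
Imposing symmetry (y_j = y for all j) turns Σ_{j≠i} y_j into 2y, so 215 = 4y and y = 53.75.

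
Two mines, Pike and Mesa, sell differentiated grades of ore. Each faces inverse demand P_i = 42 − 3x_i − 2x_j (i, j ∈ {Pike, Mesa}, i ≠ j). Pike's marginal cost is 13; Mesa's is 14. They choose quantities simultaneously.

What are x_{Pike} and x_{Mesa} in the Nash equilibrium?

3.6875, 3.4375

Mine Pike's profit: π = x_{Pike}(42 − 3x_{Pike} − 2x_{Mesa}) − 13x_{Pike}.
∂π/∂x_{Pike} = 29 − 6x_{Pike} − 2x_{Mesa} = 0 ⇒ x_{Pike} = 29/6 − (1/3)x_{Mesa}.
Similarly x_{Mesa} = 14/3 − (1/3)x_{Pike}.
Substituting the second reaction function into the first: x_{Pike} = 29/6 − (1/3)(14/3 − (1/3)x_{Pike}), which gives (8/9)x_{Pike} = 59/18 ⇒ x_{Pike} = 3.6875.
Then x_{Mesa} = 14/3 − (1/3)·3.6875 = 3.4375.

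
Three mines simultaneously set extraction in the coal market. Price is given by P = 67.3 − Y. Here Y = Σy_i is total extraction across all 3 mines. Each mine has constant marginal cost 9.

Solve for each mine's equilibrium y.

14.575

A representative mine's profit is π_i = y_i(67.3 − Y) − 9y_i, with Y = y_i + Σ_{j≠i} y_j.
First-order condition: 58.3 − 2y_i − Σ_{j≠i} y_j = 0.
With identical mines, set every y_j = y: then 58.3 − 2y − 2y = 0, i.e. y = 58.3/4 = 14.575.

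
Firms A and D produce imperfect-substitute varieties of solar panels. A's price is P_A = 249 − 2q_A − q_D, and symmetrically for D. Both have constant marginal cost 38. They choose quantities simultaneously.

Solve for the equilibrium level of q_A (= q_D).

Firm A's profit: π = q_A(249 − 2q_A − q_D) − 38q_A.
∂π/∂q_A = 211 − 4q_A − q_D = 0 ⇒ q_A = 52.75 − 0.25q_D.
The game is symmetric, so in equilibrium q_D = q_A: the reaction function gives 1.25q_A = 52.75, hence q_A = 42.2.

42.2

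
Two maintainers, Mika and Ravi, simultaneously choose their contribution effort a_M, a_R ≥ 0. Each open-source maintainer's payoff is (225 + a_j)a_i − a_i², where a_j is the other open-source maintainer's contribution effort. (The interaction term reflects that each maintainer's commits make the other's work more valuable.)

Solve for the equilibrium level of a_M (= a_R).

225

Mika's payoff is (225 + a_R)a_M − a_M².
∂π/∂a_M = 225 + a_R − 2a_M = 0, so a_M = 112.5 + 0.5a_R.
Setting a_M = a_R in the reaction function: a_M = 112.5 + 0.5a_M, so a_M = 112.5 / 0.5 = 225.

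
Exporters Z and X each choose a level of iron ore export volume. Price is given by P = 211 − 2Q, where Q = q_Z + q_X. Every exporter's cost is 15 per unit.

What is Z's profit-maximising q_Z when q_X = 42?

28

Exporter Z's profit: π = q_Z(211 − 2(q_Z + q_X)) − 15q_Z.
∂π/∂q_Z = 196 − 4q_Z − 2q_X = 0, so q_Z = 49 − 0.5q_X.
At q_X = 42: q_Z = 49 − 0.5·42 = 28.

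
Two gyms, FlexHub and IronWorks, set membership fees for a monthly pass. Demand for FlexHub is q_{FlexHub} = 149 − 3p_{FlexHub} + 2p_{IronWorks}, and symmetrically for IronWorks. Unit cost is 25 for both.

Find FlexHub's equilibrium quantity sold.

FlexHub's profit: π = (p_{FlexHub} − 25)(149 − 3p_{FlexHub} + 2p_{IronWorks}).
∂π/∂p_{FlexHub} = 224 − 6p_{FlexHub} + 2p_{IronWorks} = 0 ⇒ p_{FlexHub} = 112/3 + (1/3)p_{IronWorks}.
Setting p_{FlexHub} = p_{IronWorks} in the reaction function: p_{FlexHub} = 112/3 + (1/3)p_{FlexHub}, so p_{FlexHub} = (112/3) / (2/3) = 56.
q_{FlexHub} = 149 − 3·56 + 2·56 = 93.

93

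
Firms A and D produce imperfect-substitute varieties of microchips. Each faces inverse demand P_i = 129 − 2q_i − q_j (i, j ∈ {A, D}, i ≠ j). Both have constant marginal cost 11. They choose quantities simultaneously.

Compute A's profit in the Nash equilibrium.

Firm A's profit: π = q_A(129 − 2q_A − q_D) − 11q_A.
∂π/∂q_A = 118 − 4q_A − q_D = 0 ⇒ q_A = 29.5 − 0.25q_D.
Setting q_A = q_D in the reaction function: q_A = 29.5 − 0.25q_A, so q_A = 29.5 / 1.25 = 23.6.
P_A = 129 − 2·23.6 − 23.6 = 58.2.
Profit = (58.2 − 11)·23.6 = 1113.92.

1113.92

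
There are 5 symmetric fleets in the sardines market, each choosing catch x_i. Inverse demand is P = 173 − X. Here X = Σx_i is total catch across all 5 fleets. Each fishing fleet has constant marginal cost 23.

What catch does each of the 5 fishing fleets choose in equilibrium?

A representative fishing fleet's profit is π_i = x_i(173 − X) − 23x_i, with X = x_i + Σ_{j≠i} x_j.
First-order condition: 150 − 2x_i − Σ_{j≠i} x_j = 0.
Imposing symmetry (x_j = x for all j) turns Σ_{j≠i} x_j into 4x, so 150 = 6x and x = 25.

25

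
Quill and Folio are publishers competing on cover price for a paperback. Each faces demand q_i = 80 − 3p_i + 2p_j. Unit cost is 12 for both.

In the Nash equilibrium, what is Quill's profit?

Quill's profit: π = (p_{Quill} − 12)(80 − 3p_{Quill} + 2p_{Folio}).
∂π/∂p_{Quill} = 116 − 6p_{Quill} + 2p_{Folio} = 0 ⇒ p_{Quill} = 58/3 + (1/3)p_{Folio}.
By symmetry p_{Folio} = p_{Quill}; substituting into the reaction function, (2/3)p_{Quill} = 58/3 and p_{Quill} = 29.
q_{Quill} = 80 − 3·29 + 2·29 = 51.
Profit = (29 − 12)·51 = 867.

867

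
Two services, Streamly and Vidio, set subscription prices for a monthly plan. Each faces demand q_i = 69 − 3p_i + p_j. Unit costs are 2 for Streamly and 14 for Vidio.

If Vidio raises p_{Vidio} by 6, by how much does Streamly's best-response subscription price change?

1

Streamly's profit: π = (p_{Streamly} − 2)(69 − 3p_{Streamly} + p_{Vidio}).
∂π/∂p_{Streamly} = 75 − 6p_{Streamly} + p_{Vidio} = 0 ⇒ p_{Streamly} = 12.5 + (1/6)p_{Vidio}.
The reaction-function slope is 1/6, so a 6-unit rise in p_{Vidio} moves p_{Streamly} by 1/6 × 6 = 1. Streamly's best response rises — the actions are strategic complements.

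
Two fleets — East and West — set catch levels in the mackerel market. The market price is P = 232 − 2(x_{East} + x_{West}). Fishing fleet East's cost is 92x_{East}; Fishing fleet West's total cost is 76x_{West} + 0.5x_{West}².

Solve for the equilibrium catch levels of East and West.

24.25, 21.5

Fishing fleet East's profit: π = x_{East}(232 − 2(x_{East} + x_{West})) − 92x_{East}.
∂π/∂x_{East} = 140 − 4x_{East} − 2x_{West} = 0, so x_{East} = 35 − 0.5x_{West}.
For West: ∂π/∂x_{West} = 156 − 5x_{West} − 2x_{East} = 0 ⇒ x_{West} = 31.2 − 0.4x_{East}.
Substituting the second reaction function into the first: x_{East} = 35 − 0.5(31.2 − 0.4x_{East}), which gives 0.8x_{East} = 19.4 ⇒ x_{East} = 24.25.
Then x_{West} = 31.2 − 0.4·24.25 = 21.5.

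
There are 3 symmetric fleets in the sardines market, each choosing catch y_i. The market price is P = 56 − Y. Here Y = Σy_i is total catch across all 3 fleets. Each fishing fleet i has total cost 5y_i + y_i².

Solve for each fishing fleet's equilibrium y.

8.5

A representative fishing fleet's profit is π_i = y_i(56 − Y) − 5y_i − y_i², with Y = y_i + Σ_{j≠i} y_j.
First-order condition: 51 − 4y_i − Σ_{j≠i} y_j = 0.
In a symmetric equilibrium every fishing fleet chooses the same y, so Σ_{j≠i} y_j = 2y. The condition becomes 51 − 6y = 0, giving y = 51/6 = 8.5.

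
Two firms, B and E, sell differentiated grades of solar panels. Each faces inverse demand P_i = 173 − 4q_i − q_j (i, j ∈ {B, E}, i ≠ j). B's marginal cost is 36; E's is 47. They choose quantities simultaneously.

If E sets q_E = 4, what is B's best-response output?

Firm B's profit: π = q_B(173 − 4q_B − q_E) − 36q_B.
∂π/∂q_B = 137 − 8q_B − q_E = 0 ⇒ q_B = 17.125 − 0.125q_E.
At q_E = 4: q_B = 17.125 − 0.125·4 = 16.625.

16.625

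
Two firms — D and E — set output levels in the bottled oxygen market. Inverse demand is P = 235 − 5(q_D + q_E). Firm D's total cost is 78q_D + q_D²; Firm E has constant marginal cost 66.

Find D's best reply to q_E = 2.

12.25

Firm D's profit: π = q_D(235 − 5(q_D + q_E)) − 78q_D − q_D².
∂π/∂q_D = 157 − 12q_D − 5q_E = 0, so q_D = 157/12 − (5/12)q_E.
At q_E = 2: q_D = 157/12 − (5/12)·2 = 12.25.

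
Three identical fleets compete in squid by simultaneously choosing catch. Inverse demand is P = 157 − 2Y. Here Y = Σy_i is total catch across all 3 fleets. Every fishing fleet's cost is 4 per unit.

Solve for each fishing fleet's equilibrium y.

A representative fishing fleet's profit is π_i = y_i(157 − 2Y) − 4y_i, with Y = y_i + Σ_{j≠i} y_j.
First-order condition: 153 − 4y_i − 2Σ_{j≠i} y_j = 0.
Imposing symmetry (y_j = y for all j) turns Σ_{j≠i} y_j into 2y, so 153 = 8y and y = 19.125.

19.125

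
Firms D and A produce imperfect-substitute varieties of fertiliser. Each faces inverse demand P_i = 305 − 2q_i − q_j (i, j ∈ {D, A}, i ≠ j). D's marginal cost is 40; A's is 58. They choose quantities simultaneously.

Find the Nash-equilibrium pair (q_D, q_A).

54.2, 48.2

Firm D's profit: π = q_D(305 − 2q_D − q_A) − 40q_D.
∂π/∂q_D = 265 − 4q_D − q_A = 0 ⇒ q_D = 66.25 − 0.25q_A.
Similarly q_A = 61.75 − 0.25q_D.
Substituting the second reaction function into the first: q_D = 66.25 − 0.25(61.75 − 0.25q_D), which gives 0.9375q_D = 50.8125 ⇒ q_D = 54.2.
Then q_A = 61.75 − 0.25·54.2 = 48.2.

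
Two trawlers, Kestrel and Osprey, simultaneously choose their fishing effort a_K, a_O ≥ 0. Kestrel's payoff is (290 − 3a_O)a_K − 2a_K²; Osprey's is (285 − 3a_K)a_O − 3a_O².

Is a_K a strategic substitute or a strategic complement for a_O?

Expanding Kestrel's payoff: 290a_K − 3a_Oa_K − 2a_K².
∂π/∂a_K = 290 − 3a_O − 4a_K = 0, so a_K = 72.5 − 0.75a_O.
The best-response slope da_K/da_O = −0.75 < 0: the reaction function is downward-sloping, so the choices are strategic substitutes.

strategic substitutes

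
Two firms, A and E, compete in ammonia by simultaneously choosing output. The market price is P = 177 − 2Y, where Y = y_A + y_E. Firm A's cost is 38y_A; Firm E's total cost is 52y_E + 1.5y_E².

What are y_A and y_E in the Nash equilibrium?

Firm A's profit: π = y_A(177 − 2(y_A + y_E)) − 38y_A.
∂π/∂y_A = 139 − 4y_A − 2y_E = 0, so y_A = 34.75 − 0.5y_E.
For E: ∂π/∂y_E = 125 − 7y_E − 2y_A = 0 ⇒ y_E = 125/7 − (2/7)y_A.
Plugging y_E into A's best response: y_A = 34.75 − 0.5(125/7 − (2/7)y_A) ⇒ (6/7)y_A = 723/28, so y_A = 30.125.
Then y_E = 125/7 − (2/7)·30.125 = 9.25.

30.125, 9.25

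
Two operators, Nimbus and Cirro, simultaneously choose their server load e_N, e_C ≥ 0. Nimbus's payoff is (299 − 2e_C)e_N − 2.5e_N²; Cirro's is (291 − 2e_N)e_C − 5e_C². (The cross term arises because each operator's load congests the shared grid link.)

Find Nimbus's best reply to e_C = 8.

56.6

Expanding Nimbus's payoff: 299e_N − 2e_Ce_N − 2.5e_N².
∂π/∂e_N = 299 − 2e_C − 5e_N = 0, so e_N = 59.8 − 0.4e_C.
At e_C = 8: e_N = 59.8 − 0.4·8 = 56.6.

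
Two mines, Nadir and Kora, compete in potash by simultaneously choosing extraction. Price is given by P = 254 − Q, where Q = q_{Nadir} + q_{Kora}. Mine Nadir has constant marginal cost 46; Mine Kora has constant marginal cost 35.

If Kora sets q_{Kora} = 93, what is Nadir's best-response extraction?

57.5

Mine Nadir's profit: π = q_{Nadir}(254 − (q_{Nadir} + q_{Kora})) − 46q_{Nadir}.
∂π/∂q_{Nadir} = 208 − 2q_{Nadir} − q_{Kora} = 0, so q_{Nadir} = 104 − 0.5q_{Kora}.
At q_{Kora} = 93: q_{Nadir} = 104 − 0.5·93 = 57.5.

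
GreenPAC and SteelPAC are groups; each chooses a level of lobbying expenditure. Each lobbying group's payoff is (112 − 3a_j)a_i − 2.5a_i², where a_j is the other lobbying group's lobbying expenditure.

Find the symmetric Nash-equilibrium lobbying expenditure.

GreenPAC's payoff is (112 − 3a_S)a_G − 2.5a_G².
∂π/∂a_G = 112 − 3a_S − 5a_G = 0, so a_G = 22.4 − 0.6a_S.
The game is symmetric, so in equilibrium a_S = a_G: the reaction function gives 1.6a_G = 22.4, hence a_G = 14.

14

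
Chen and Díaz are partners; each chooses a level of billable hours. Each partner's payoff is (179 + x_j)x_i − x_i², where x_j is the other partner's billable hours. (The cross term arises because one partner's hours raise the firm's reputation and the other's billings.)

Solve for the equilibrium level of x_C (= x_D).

Chen's payoff is (179 + x_D)x_C − x_C².
∂π/∂x_C = 179 + x_D − 2x_C = 0, so x_C = 89.5 + 0.5x_D.
Setting x_C = x_D in the reaction function: x_C = 89.5 + 0.5x_C, so x_C = 89.5 / 0.5 = 179.

179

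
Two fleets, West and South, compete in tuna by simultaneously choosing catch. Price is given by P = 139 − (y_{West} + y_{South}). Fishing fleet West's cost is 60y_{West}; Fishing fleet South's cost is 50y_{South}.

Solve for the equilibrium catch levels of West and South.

Fishing fleet West's profit: π = y_{West}(139 − (y_{West} + y_{South})) − 60y_{West}.
∂π/∂y_{West} = 79 − 2y_{West} − y_{South} = 0, so y_{West} = 39.5 − 0.5y_{South}.
By the same steps for South: y_{South} = 44.5 − 0.5y_{West}.
Substituting the second reaction function into the first: y_{West} = 39.5 − 0.5(44.5 − 0.5y_{West}), which gives 0.75y_{West} = 17.25 ⇒ y_{West} = 23.
Then y_{South} = 44.5 − 0.5·23 = 33.

23, 33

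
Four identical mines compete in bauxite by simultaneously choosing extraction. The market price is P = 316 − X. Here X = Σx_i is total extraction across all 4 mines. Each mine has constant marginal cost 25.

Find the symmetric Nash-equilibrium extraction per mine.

A representative mine's profit is π_i = x_i(316 − X) − 25x_i, with X = x_i + Σ_{j≠i} x_j.
First-order condition: 291 − 2x_i − Σ_{j≠i} x_j = 0.
With identical mines, set every x_j = x: then 291 − 2x − 3x = 0, i.e. x = 291/5 = 58.2.

58.2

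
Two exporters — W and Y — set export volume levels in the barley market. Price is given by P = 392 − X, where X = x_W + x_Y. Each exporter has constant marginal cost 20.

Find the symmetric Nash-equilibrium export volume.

124

Exporter W's profit: π = x_W(392 − (x_W + x_Y)) − 20x_W.
∂π/∂x_W = 372 − 2x_W − x_Y = 0, so x_W = 186 − 0.5x_Y.
Setting x_W = x_Y in the reaction function: x_W = 186 − 0.5x_W, so x_W = 186 / 1.5 = 124.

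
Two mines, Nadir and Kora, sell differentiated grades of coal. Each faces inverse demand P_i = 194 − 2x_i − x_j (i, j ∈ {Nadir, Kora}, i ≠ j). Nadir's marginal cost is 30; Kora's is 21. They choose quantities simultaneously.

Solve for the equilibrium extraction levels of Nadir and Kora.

32.2, 35.2

Mine Nadir's profit: π = x_{Nadir}(194 − 2x_{Nadir} − x_{Kora}) − 30x_{Nadir}.
∂π/∂x_{Nadir} = 164 − 4x_{Nadir} − x_{Kora} = 0 ⇒ x_{Nadir} = 41 − 0.25x_{Kora}.
Similarly x_{Kora} = 43.25 − 0.25x_{Nadir}.
Substituting the second reaction function into the first: x_{Nadir} = 41 − 0.25(43.25 − 0.25x_{Nadir}), which gives 0.9375x_{Nadir} = 30.1875 ⇒ x_{Nadir} = 32.2.
Then x_{Kora} = 43.25 − 0.25·32.2 = 35.2.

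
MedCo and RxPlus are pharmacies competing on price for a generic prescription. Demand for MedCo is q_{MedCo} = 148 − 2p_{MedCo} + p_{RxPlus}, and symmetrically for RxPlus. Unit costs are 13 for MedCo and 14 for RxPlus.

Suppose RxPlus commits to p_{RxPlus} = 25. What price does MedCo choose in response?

49.75

MedCo's profit: π = (p_{MedCo} − 13)(148 − 2p_{MedCo} + p_{RxPlus}).
∂π/∂p_{MedCo} = 174 − 4p_{MedCo} + p_{RxPlus} = 0 ⇒ p_{MedCo} = 43.5 + 0.25p_{RxPlus}.
At p_{RxPlus} = 25: p_{MedCo} = 43.5 + 0.25·25 = 49.75.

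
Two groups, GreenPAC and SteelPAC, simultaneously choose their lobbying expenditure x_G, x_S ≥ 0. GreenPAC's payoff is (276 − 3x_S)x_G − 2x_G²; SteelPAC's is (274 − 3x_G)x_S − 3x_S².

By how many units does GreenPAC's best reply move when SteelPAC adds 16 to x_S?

Expanding GreenPAC's payoff: 276x_G − 3x_Sx_G − 2x_G².
∂π/∂x_G = 276 − 3x_S − 4x_G = 0, so x_G = 69 − 0.75x_S.
The reaction-function slope is −0.75, so a 16-unit rise in x_S moves x_G by −0.75 × 16 = −12. GreenPAC's best response falls — the actions are strategic substitutes.

-12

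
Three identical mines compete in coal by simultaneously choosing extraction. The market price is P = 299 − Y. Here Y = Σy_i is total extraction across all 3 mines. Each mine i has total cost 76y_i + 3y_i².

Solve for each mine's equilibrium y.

A representative mine's profit is π_i = y_i(299 − Y) − 76y_i − 3y_i², with Y = y_i + Σ_{j≠i} y_j.
First-order condition: 223 − 8y_i − Σ_{j≠i} y_j = 0.
In a symmetric equilibrium every mine chooses the same y, so Σ_{j≠i} y_j = 2y. The condition becomes 223 − 10y = 0, giving y = 223/10 = 22.3.

22.3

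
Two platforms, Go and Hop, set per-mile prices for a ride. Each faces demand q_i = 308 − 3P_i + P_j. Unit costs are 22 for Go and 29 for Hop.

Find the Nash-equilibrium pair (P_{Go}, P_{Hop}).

75.4, 78.4

Go's profit: π = (P_{Go} − 22)(308 − 3P_{Go} + P_{Hop}).
∂π/∂P_{Go} = 374 − 6P_{Go} + P_{Hop} = 0 ⇒ P_{Go} = 187/3 + (1/6)P_{Hop}.
Similarly P_{Hop} = 395/6 + (1/6)P_{Go}.
Solving the two reaction functions simultaneously: (1 − (1/6)(1/6))P_{Go} = 187/3 + (1/6)·(395/6), so (35/36)P_{Go} = 2639/36 and P_{Go} = 75.4.
Then P_{Hop} = 395/6 + (1/6)·75.4 = 78.4.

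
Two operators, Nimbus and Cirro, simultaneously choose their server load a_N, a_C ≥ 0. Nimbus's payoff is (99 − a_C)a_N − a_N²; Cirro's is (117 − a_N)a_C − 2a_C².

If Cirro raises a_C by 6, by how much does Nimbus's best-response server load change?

-3

Expanding Nimbus's payoff: 99a_N − a_Ca_N − a_N².
∂π/∂a_N = 99 − a_C − 2a_N = 0, so a_N = 49.5 − 0.5a_C.
The reaction-function slope is −0.5, so a 6-unit rise in a_C moves a_N by −0.5 × 6 = −3. Nimbus's best response falls — the actions are strategic substitutes.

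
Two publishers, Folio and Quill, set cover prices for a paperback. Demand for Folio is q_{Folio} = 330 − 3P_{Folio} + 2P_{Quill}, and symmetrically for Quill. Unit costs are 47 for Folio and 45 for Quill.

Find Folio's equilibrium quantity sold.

211.125

Folio's profit: π = (P_{Folio} − 47)(330 − 3P_{Folio} + 2P_{Quill}).
∂π/∂P_{Folio} = 471 − 6P_{Folio} + 2P_{Quill} = 0 ⇒ P_{Folio} = 78.5 + (1/3)P_{Quill}.
Similarly P_{Quill} = 77.5 + (1/3)P_{Folio}.
Plugging P_{Quill} into Folio's best response: P_{Folio} = 78.5 + (1/3)(77.5 + (1/3)P_{Folio}) ⇒ (8/9)P_{Folio} = 313/3, so P_{Folio} = 117.375.
Then P_{Quill} = 77.5 + (1/3)·117.375 = 116.625.
q_{Folio} = 330 − 3·117.375 + 2·116.625 = 211.125.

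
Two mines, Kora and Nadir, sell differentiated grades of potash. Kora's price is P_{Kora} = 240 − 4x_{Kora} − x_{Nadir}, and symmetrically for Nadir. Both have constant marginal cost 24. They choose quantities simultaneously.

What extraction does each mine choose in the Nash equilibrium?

Mine Kora's profit: π = x_{Kora}(240 − 4x_{Kora} − x_{Nadir}) − 24x_{Kora}.
∂π/∂x_{Kora} = 216 − 8x_{Kora} − x_{Nadir} = 0 ⇒ x_{Kora} = 27 − 0.125x_{Nadir}.
Setting x_{Kora} = x_{Nadir} in the reaction function: x_{Kora} = 27 − 0.125x_{Kora}, so x_{Kora} = 27 / 1.125 = 24.

24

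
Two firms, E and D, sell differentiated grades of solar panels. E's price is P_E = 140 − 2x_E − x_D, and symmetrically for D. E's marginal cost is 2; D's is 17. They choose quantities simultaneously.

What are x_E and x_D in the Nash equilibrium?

Firm E's profit: π = x_E(140 − 2x_E − x_D) − 2x_E.
∂π/∂x_E = 138 − 4x_E − x_D = 0 ⇒ x_E = 34.5 − 0.25x_D.
Similarly x_D = 30.75 − 0.25x_E.
Plugging x_D into E's best response: x_E = 34.5 − 0.25(30.75 − 0.25x_E) ⇒ 0.9375x_E = 26.8125, so x_E = 28.6.
Then x_D = 30.75 − 0.25·28.6 = 23.6.

28.6, 23.6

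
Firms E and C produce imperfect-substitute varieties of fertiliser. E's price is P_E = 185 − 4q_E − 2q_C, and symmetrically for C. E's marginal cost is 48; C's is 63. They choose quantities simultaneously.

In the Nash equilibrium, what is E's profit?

Firm E's profit: π = q_E(185 − 4q_E − 2q_C) − 48q_E.
∂π/∂q_E = 137 − 8q_E − 2q_C = 0 ⇒ q_E = 17.125 − 0.25q_C.
Similarly q_C = 15.25 − 0.25q_E.
Substituting the second reaction function into the first: q_E = 17.125 − 0.25(15.25 − 0.25q_E), which gives 0.9375q_E = 13.3125 ⇒ q_E = 14.2.
Then q_C = 15.25 − 0.25·14.2 = 11.7.
P_E = 185 − 4·14.2 − 2·11.7 = 104.8.
Profit = (104.8 − 48)·14.2 = 806.56.

806.56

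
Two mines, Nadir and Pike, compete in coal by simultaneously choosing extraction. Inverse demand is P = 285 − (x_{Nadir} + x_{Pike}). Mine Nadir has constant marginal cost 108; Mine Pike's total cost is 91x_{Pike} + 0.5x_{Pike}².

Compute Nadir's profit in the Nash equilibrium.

4542.76

Mine Nadir's profit: π = x_{Nadir}(285 − (x_{Nadir} + x_{Pike})) − 108x_{Nadir}.
∂π/∂x_{Nadir} = 177 − 2x_{Nadir} − x_{Pike} = 0, so x_{Nadir} = 88.5 − 0.5x_{Pike}.
For Pike: ∂π/∂x_{Pike} = 194 − 3x_{Pike} − x_{Nadir} = 0 ⇒ x_{Pike} = 194/3 − (1/3)x_{Nadir}.
Plugging x_{Pike} into Nadir's best response: x_{Nadir} = 88.5 − 0.5(194/3 − (1/3)x_{Nadir}) ⇒ (5/6)x_{Nadir} = 337/6, so x_{Nadir} = 67.4.
Then x_{Pike} = 194/3 − (1/3)·67.4 = 42.2.
Price P = 285 − 109.6 = 175.4.
Nadir's profit: (175.4 − 108)·67.4 = 4542.76.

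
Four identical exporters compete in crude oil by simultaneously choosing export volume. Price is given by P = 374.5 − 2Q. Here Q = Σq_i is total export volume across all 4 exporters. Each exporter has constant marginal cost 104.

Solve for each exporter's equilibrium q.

A representative exporter's profit is π_i = q_i(374.5 − 2Q) − 104q_i, with Q = q_i + Σ_{j≠i} q_j.
First-order condition: 270.5 − 4q_i − 2Σ_{j≠i} q_j = 0.
Imposing symmetry (q_j = q for all j) turns Σ_{j≠i} q_j into 3q, so 270.5 = 10q and q = 27.05.

27.05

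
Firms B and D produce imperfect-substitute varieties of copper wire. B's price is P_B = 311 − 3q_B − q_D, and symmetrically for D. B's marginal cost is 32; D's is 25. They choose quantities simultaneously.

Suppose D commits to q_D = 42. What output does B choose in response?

39.5

Firm B's profit: π = q_B(311 − 3q_B − q_D) − 32q_B.
∂π/∂q_B = 279 − 6q_B − q_D = 0 ⇒ q_B = 46.5 − (1/6)q_D.
At q_D = 42: q_B = 46.5 − (1/6)·42 = 39.5.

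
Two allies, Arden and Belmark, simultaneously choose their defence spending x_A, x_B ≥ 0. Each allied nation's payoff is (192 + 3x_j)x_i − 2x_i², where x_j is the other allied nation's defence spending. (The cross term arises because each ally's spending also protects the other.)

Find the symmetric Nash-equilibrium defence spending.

Arden's payoff is (192 + 3x_B)x_A − 2x_A².
∂π/∂x_A = 192 + 3x_B − 4x_A = 0, so x_A = 48 + 0.75x_B.
Setting x_A = x_B in the reaction function: x_A = 48 + 0.75x_A, so x_A = 48 / 0.25 = 192.

192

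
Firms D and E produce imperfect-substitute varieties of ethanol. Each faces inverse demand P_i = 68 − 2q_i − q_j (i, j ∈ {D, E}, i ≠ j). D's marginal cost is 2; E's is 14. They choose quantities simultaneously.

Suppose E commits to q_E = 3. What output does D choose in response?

Firm D's profit: π = q_D(68 − 2q_D − q_E) − 2q_D.
∂π/∂q_D = 66 − 4q_D − q_E = 0 ⇒ q_D = 16.5 − 0.25q_E.
At q_E = 3: q_D = 16.5 − 0.25·3 = 15.75.

15.75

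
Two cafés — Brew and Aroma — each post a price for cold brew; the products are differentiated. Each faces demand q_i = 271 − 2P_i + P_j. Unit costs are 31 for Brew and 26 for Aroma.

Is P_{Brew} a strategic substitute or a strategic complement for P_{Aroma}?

strategic complements

Brew's profit: π = (P_{Brew} − 31)(271 − 2P_{Brew} + P_{Aroma}).
∂π/∂P_{Brew} = 333 − 4P_{Brew} + P_{Aroma} = 0 ⇒ P_{Brew} = 83.25 + 0.25P_{Aroma}.
The best-response slope dP_{Brew}/dP_{Aroma} = 0.25 > 0: the reaction function is upward-sloping, so the choices are strategic complements.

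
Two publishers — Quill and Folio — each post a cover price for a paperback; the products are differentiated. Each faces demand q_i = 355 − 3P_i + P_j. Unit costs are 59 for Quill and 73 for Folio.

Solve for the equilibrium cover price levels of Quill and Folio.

Quill's profit: π = (P_{Quill} − 59)(355 − 3P_{Quill} + P_{Folio}).
∂π/∂P_{Quill} = 532 − 6P_{Quill} + P_{Folio} = 0 ⇒ P_{Quill} = 266/3 + (1/6)P_{Folio}.
Similarly P_{Folio} = 287/3 + (1/6)P_{Quill}.
Solving the two reaction functions simultaneously: (1 − (1/6)(1/6))P_{Quill} = 266/3 + (1/6)·(287/3), so (35/36)P_{Quill} = 1883/18 and P_{Quill} = 107.6.
Then P_{Folio} = 287/3 + (1/6)·107.6 = 113.6.

107.6, 113.6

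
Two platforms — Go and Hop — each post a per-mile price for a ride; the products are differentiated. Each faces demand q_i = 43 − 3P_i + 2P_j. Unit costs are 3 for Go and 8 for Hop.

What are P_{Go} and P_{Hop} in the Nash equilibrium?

13.9375, 15.8125

Go's profit: π = (P_{Go} − 3)(43 − 3P_{Go} + 2P_{Hop}).
∂π/∂P_{Go} = 52 − 6P_{Go} + 2P_{Hop} = 0 ⇒ P_{Go} = 26/3 + (1/3)P_{Hop}.
Similarly P_{Hop} = 67/6 + (1/3)P_{Go}.
Solving the two reaction functions simultaneously: (1 − (1/3)(1/3))P_{Go} = 26/3 + (1/3)·(67/6), so (8/9)P_{Go} = 223/18 and P_{Go} = 13.9375.
Then P_{Hop} = 67/6 + (1/3)·13.9375 = 15.8125.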